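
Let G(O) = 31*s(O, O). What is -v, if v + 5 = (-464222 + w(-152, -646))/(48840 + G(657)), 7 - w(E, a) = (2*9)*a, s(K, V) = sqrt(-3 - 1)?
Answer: 8507774075/596337361 - 14030197*I/1192674722 ≈ 14.267 - 0.011764*I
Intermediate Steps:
s(K, V) = 2*I (s(K, V) = sqrt(-4) = 2*I)
w(E, a) = 7 - 18*a (w(E, a) = 7 - 2*9*a = 7 - 18*a)
G(O) = 62*I (G(O) = 31*(2*I) = 62*I)
v = -5 - 452587*(48840 - 62*I)/2385349444 (v = -5 + (-464222 + (7 - 18*(-646)))/(48840 + 62*I) = -5 + (-464222 + (7 + 11628))*((48840 - 62*I)/2385349444) = -5 + (-464222 + 11635)*((48840 - 62*I)/2385349444) = -5 - 452587*(48840 - 62*I)/2385349444 ≈ -14.267 + 0.011764*I)
-v = -(-8507774075/596337361 + 14030197*I/1192674722) = 8507774075/596337361 - 14030197*I/1192674722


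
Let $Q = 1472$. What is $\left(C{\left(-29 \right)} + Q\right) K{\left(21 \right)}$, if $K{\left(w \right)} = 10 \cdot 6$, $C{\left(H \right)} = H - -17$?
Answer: $87600$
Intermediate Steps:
$C{\left(H \right)} = 17 + H$ ($C{\left(H \right)} = H + 17 = 17 + H$)
$K{\left(w \right)} = 60$
$\left(C{\left(-29 \right)} + Q\right) K{\left(21 \right)} = \left(\left(17 - 29\right) + 1472\right) 60 = \left(-12 + 1472\right) 60 = 1460 \cdot 60 = 87600$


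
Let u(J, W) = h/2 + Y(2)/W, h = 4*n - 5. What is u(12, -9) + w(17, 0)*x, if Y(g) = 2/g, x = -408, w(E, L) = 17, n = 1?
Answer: -124859/18 ≈ -6936.6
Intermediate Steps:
h = -1 (h = 4*1 - 5 = 4 - 5 = -1)
u(J, W) = -½ + 1/W (u(J, W) = -1/2 + (2/2)/W = -1*½ + (2*(½))/W = -½ + 1/W)
u(12, -9) + w(17, 0)*x = (½)*(2 - 1*(-9))/(-9) + 17*(-408) = (½)*(-⅑)*(2 + 9) - 6936 = (½)*(-⅑)*11 - 6936 = -11/18 - 6936 = -124859/18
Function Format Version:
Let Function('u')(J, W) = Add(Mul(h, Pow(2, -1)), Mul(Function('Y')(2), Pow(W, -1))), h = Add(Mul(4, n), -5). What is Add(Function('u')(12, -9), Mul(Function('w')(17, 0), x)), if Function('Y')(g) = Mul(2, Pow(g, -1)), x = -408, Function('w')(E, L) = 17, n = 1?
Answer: Rational(-124859, 18) ≈ -6936.6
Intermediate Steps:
h = -1 (h = Add(Mul(4, 1), -5) = Add(4, -5) = -1)
Function('u')(J, W) = Add(Rational(-1, 2), Pow(W, -1)) (Function('u')(J, W) = Add(Mul(-1, Pow(2, -1)), Mul(Mul(2, Pow(2, -1)), Pow(W, -1))) = Add(Mul(-1, Rational(1, 2)), Mul(Mul(2, Rational(1, 2)), Pow(W, -1))) = Add(Rational(-1, 2), Mul(1, Pow(W, -1))) = Add(Rational(-1, 2), Pow(W, -1)))
Add(Function('u')(12, -9), Mul(Function('w')(17, 0), x)) = Add(Mul(Rational(1, 2), Pow(-9, -1), Add(2, Mul(-1, -9))), Mul(17, -408)) = Add(Mul(Rational(1, 2), Rational(-1, 9), Add(2, 9)), -6936) = Add(Mul(Rational(1, 2), Rational(-1, 9), 11), -6936) = Add(Rational(-11, 18), -6936) = Rational(-124859, 18)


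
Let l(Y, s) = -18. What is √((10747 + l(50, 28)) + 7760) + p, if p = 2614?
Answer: 2614 + √18489 ≈ 2750.0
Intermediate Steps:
√((10747 + l(50, 28)) + 7760) + p = √((10747 - 18) + 7760) + 2614 = √(10729 + 7760) + 2614 = √18489 + 2614 = 2614 + √18489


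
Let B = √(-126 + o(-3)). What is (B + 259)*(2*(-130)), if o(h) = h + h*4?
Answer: -67340 - 260*I*√141 ≈ -67340.0 - 3087.3*I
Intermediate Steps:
o(h) = 5*h (o(h) = h + 4*h = 5*h)
B = I*√141 (B = √(-126 + 5*(-3)) = √(-126 - 15) = √(-141) = I*√141 ≈ 11.874*I)
(B + 259)*(2*(-130)) = (I*√141 + 259)*(2*(-130)) = (259 + I*√141)*(-260) = -67340 - 260*I*√141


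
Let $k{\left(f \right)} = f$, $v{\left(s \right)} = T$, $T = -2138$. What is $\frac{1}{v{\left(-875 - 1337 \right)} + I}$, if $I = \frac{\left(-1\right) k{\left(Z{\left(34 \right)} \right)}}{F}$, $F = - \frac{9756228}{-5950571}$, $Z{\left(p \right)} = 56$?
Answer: $- \frac{2439057}{5298011860} \approx -0.00046037$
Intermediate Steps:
$v{\left(s \right)} = -2138$
$F = \frac{9756228}{5950571}$ ($F = \left(-9756228\right) \left(- \frac{1}{5950571}\right) = \frac{9756228}{5950571} \approx 1.6395$)
$I = - \frac{83307994}{2439057}$ ($I = \frac{\left(-1\right) 56}{\frac{9756228}{5950571}} = \left(-56\right) \frac{5950571}{9756228} = - \frac{83307994}{2439057} \approx -34.156$)
$\frac{1}{v{\left(-875 - 1337 \right)} + I} = \frac{1}{-2138 - \frac{83307994}{2439057}} = \frac{1}{- \frac{5298011860}{2439057}} = - \frac{2439057}{5298011860}$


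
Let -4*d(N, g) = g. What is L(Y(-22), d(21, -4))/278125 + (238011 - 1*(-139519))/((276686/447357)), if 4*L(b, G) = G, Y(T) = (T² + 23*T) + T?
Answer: 93945445316950843/153906587500 ≈ 6.1041e+5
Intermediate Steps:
Y(T) = T² + 24*T
d(N, g) = -g/4
L(b, G) = G/4
L(Y(-22), d(21, -4))/278125 + (238011 - 1*(-139519))/((276686/447357)) = ((-¼*(-4))/4)/278125 + (238011 - 1*(-139519))/((276686/447357)) = ((¼)*1)*(1/278125) + (238011 + 139519)/((276686*(1/447357))) = (¼)*(1/278125) + 377530/(276686/447357) = 1/1112500 + 377530*(447357/276686) = 1/1112500 + 84445344105/138343 = 93945445316950843/153906587500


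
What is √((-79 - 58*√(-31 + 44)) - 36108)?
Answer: √(-36187 - 58*√13) ≈ 190.78*I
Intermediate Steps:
√((-79 - 58*√(-31 + 44)) - 36108) = √((-79 - 58*√13) - 36108) = √(-36187 - 58*√13)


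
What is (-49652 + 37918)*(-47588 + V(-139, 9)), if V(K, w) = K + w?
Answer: 559923012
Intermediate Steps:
(-49652 + 37918)*(-47588 + V(-139, 9)) = (-49652 + 37918)*(-47588 + (-139 + 9)) = -11734*(-47588 - 130) = -11734*(-47718) = 559923012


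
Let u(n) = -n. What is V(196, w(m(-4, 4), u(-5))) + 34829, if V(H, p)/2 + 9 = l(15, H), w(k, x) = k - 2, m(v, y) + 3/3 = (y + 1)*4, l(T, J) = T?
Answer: 34841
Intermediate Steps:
m(v, y) = 3 + 4*y (m(v, y) = -1 + (y + 1)*4 = -1 + (1 + y)*4 = -1 + (4 + 4*y) = 3 + 4*y)
w(k, x) = -2 + k
V(H, p) = 12 (V(H, p) = -18 + 2*15 = -18 + 30 = 12)
V(196, w(m(-4, 4), u(-5))) + 34829 = 12 + 34829 = 34841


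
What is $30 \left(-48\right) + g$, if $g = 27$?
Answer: $-1413$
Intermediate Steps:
$30 \left(-48\right) + g = 30 \left(-48\right) + 27 = -1440 + 27 = -1413$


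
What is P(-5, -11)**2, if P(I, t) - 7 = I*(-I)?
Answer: 324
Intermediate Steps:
P(I, t) = 7 - I**2 (P(I, t) = 7 + I*(-I) = 7 - I**2)
P(-5, -11)**2 = (7 - 1*(-5)**2)**2 = (7 - 1*25)**2 = (7 - 25)**2 = (-18)**2 = 324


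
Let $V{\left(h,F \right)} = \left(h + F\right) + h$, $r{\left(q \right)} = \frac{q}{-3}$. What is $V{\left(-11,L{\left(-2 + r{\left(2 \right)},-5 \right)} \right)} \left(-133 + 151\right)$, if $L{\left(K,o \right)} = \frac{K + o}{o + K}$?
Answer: $-378$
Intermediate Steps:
$r{\left(q \right)} = - \frac{q}{3}$ ($r{\left(q \right)} = q \left(- \frac{1}{3}\right) = - \frac{q}{3}$)
$L{\left(K,o \right)} = 1$ ($L{\left(K,o \right)} = \frac{K + o}{K + o} = 1$)
$V{\left(h,F \right)} = F + 2 h$ ($V{\left(h,F \right)} = \left(F + h\right) + h = F + 2 h$)
$V{\left(-11,L{\left(-2 + r{\left(2 \right)},-5 \right)} \right)} \left(-133 + 151\right) = \left(1 + 2 \left(-11\right)\right) \left(-133 + 151\right) = \left(1 - 22\right) 18 = \left(-21\right) 18 = -378$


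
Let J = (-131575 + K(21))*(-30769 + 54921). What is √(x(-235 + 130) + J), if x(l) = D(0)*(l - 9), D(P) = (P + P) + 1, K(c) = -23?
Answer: I*√3178355010 ≈ 56377.0*I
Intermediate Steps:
D(P) = 1 + 2*P (D(P) = 2*P + 1 = 1 + 2*P)
x(l) = -9 + l (x(l) = (1 + 2*0)*(l - 9) = (1 + 0)*(-9 + l) = 1*(-9 + l) = -9 + l)
J = -3178354896 (J = (-131575 - 23)*(-30769 + 54921) = -131598*24152 = -3178354896)
√(x(-235 + 130) + J) = √((-9 + (-235 + 130)) - 3178354896) = √((-9 - 105) - 3178354896) = √(-114 - 3178354896) = √(-3178355010) = I*√3178355010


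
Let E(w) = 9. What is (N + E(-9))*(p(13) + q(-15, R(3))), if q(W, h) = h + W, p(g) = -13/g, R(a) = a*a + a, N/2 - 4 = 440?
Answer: -3588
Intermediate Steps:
N = 888 (N = 8 + 2*440 = 8 + 880 = 888)
R(a) = a + a² (R(a) = a² + a = a + a²)
q(W, h) = W + h
(N + E(-9))*(p(13) + q(-15, R(3))) = (888 + 9)*(-13/13 + (-15 + 3*(1 + 3))) = 897*(-13*1/13 + (-15 + 3*4)) = 897*(-1 + (-15 + 12)) = 897*(-1 - 3) = 897*(-4) = -3588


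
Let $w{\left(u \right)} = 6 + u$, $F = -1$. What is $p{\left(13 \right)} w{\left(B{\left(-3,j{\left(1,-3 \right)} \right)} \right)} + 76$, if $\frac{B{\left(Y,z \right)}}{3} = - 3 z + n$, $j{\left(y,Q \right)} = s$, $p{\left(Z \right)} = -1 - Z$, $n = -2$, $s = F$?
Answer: $-50$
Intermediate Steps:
$s = -1$
$j{\left(y,Q \right)} = -1$
$B{\left(Y,z \right)} = -6 - 9 z$ ($B{\left(Y,z \right)} = 3 \left(- 3 z - 2\right) = 3 \left(-2 - 3 z\right) = -6 - 9 z$)
$p{\left(13 \right)} w{\left(B{\left(-3,j{\left(1,-3 \right)} \right)} \right)} + 76 = \left(-1 - 13\right) \left(6 - -3\right) + 76 = \left(-1 - 13\right) \left(6 + \left(-6 + 9\right)\right) + 76 = - 14 \left(6 + 3\right) + 76 = \left(-14\right) 9 + 76 = -126 + 76 = -50$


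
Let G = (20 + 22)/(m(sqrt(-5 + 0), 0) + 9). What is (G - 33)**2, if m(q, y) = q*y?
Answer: 7225/9 ≈ 802.78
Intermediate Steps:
G = 14/3 (G = (20 + 22)/(sqrt(-5 + 0)*0 + 9) = 42/(sqrt(-5)*0 + 9) = 42/((I*sqrt(5))*0 + 9) = 42/(0 + 9) = 42/9 = 42*(1/9) = 14/3 ≈ 4.6667)
(G - 33)**2 = (14/3 - 33)**2 = (-85/3)**2 = 7225/9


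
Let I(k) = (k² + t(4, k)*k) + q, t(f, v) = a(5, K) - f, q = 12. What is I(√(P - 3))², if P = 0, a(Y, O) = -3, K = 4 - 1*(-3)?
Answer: (9 - 7*I*√3)² ≈ -66.0 - 218.24*I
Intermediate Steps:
K = 7 (K = 4 + 3 = 7)
t(f, v) = -3 - f
I(k) = 12 + k² - 7*k (I(k) = (k² + (-3 - 1*4)*k) + 12 = (k² + (-3 - 4)*k) + 12 = (k² - 7*k) + 12 = 12 + k² - 7*k)
I(√(P - 3))² = (12 + (√(0 - 3))² - 7*√(0 - 3))² = (12 + (√(-3))² - 7*I*√3)² = (12 + (I*√3)² - 7*I*√3)² = (12 - 3 - 7*I*√3)² = (9 - 7*I*√3)²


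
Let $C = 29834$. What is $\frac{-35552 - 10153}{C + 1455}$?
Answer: $- \frac{45705}{31289} \approx -1.4607$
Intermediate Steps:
$\frac{-35552 - 10153}{C + 1455} = \frac{-35552 - 10153}{29834 + 1455} = - \frac{45705}{31289}$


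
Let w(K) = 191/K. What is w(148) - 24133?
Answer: -3571493/148 ≈ -24132.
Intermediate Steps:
w(148) - 24133 = 191/148 - 24133 = -3571493/148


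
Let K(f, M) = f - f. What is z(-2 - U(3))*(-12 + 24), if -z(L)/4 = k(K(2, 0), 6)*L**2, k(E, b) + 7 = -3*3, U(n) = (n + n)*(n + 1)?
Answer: 519168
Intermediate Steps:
U(n) = 2*n*(1 + n) (U(n) = (2*n)*(1 + n) = 2*n*(1 + n))
K(f, M) = 0
k(E, b) = -16 (k(E, b) = -7 - 3*3 = -7 - 9 = -16)
z(L) = 64*L**2 (z(L) = -(-64)*L**2 = 64*L**2)
z(-2 - U(3))*(-12 + 24) = (64*(-2 - 2*3*(1 + 3))**2)*(-12 + 24) = (64*(-2 - 2*3*4)**2)*12 = (64*(-2 - 1*24)**2)*12 = (64*(-2 - 24)**2)*12 = (64*(-26)**2)*12 = (64*676)*12 = 43264*12 = 519168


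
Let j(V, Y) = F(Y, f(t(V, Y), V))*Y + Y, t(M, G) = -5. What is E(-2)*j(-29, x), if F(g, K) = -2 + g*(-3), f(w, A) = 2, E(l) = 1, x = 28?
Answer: -2380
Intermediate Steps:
F(g, K) = -2 - 3*g
j(V, Y) = Y + Y*(-2 - 3*Y) (j(V, Y) = (-2 - 3*Y)*Y + Y = Y*(-2 - 3*Y) + Y = Y + Y*(-2 - 3*Y))
E(-2)*j(-29, x) = 1*(-1*28*(1 + 3*28)) = 1*(-1*28*(1 + 84)) = 1*(-1*28*85) = 1*(-2380) = -2380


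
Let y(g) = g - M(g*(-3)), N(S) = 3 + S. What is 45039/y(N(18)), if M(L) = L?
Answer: 15013/28 ≈ 536.18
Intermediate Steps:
y(g) = 4*g (y(g) = g - g*(-3) = g - (-3)*g = g + 3*g = 4*g)
45039/y(N(18)) = 45039/((4*(3 + 18))) = 45039/((4*21)) = 45039/84 = 45039*(1/84) = 15013/28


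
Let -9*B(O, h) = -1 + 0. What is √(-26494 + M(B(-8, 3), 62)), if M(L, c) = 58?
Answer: 2*I*√6609 ≈ 162.59*I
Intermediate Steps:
B(O, h) = ⅑ (B(O, h) = -(-1 + 0)/9 = -⅑*(-1) = ⅑)
√(-26494 + M(B(-8, 3), 62)) = √(-26494 + 58) = √(-26436) = 2*I*√6609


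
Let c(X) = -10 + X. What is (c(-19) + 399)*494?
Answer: 182780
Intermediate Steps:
(c(-19) + 399)*494 = ((-10 - 19) + 399)*494 = (-29 + 399)*494 = 370*494 = 182780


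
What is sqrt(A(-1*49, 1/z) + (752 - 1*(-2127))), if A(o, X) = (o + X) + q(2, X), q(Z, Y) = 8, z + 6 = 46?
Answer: sqrt(1135210)/20 ≈ 53.273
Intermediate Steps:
z = 40 (z = -6 + 46 = 40)
A(o, X) = 8 + X + o (A(o, X) = (o + X) + 8 = (X + o) + 8 = 8 + X + o)
sqrt(A(-1*49, 1/z) + (752 - 1*(-2127))) = sqrt((8 + 1/40 - 1*49) + (752 - 1*(-2127))) = sqrt((8 + 1/40 - 49) + (752 + 2127)) = sqrt(-1639/40 + 2879) = sqrt(113521/40) = sqrt(1135210)/20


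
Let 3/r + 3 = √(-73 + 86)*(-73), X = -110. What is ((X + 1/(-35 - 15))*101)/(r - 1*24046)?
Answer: 925419203654719/2002572894112550 - 121676619*√13/2002572894112550 ≈ 0.46211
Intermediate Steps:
r = 3/(-3 - 73*√13) (r = 3/(-3 + √(-73 + 86)*(-73)) = 3/(-3 + √13*(-73)) = 3/(-3 - 73*√13) ≈ -0.011269)
((X + 1/(-35 - 15))*101)/(r - 1*24046) = ((-110 + 1/(-35 - 15))*101)/((9/69268 - 219*√13/69268) - 1*24046) = ((-110 + 1/(-50))*101)/((9/69268 - 219*√13/69268) - 24046) = ((-110 - 1/50)*101)/(-1665618319/69268 - 219*√13/69268) = (-5501/50*101)/(-1665618319/69268 - 219*√13/69268) = -555601/(50*(-1665618319/69268 - 219*√13/69268))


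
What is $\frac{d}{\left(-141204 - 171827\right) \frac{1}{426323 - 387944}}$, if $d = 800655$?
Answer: $- \frac{30728338245}{313031} \approx -98164.0$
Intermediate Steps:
$\frac{d}{\left(-141204 - 171827\right) \frac{1}{426323 - 387944}} = \frac{800655}{\left(-141204 - 171827\right) \frac{1}{426323 - 387944}} = \frac{800655}{\left(-313031\right) \frac{1}{38379}} = \frac{800655}{- \frac{313031}{38379}} = 800655 \left(- \frac{38379}{313031}\right) = - \frac{30728338245}{313031}$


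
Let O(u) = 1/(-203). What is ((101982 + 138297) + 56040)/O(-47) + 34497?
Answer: -60118260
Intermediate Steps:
O(u) = -1/203
((101982 + 138297) + 56040)/O(-47) + 34497 = ((101982 + 138297) + 56040)/(-1/203) + 34497 = (240279 + 56040)*(-203) + 34497 = 296319*(-203) + 34497 = -60152757 + 34497 = -60118260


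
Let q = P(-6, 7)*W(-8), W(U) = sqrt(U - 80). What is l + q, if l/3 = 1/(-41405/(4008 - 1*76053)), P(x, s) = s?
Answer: 43227/8281 + 14*I*sqrt(22) ≈ 5.22 + 65.666*I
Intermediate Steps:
W(U) = sqrt(-80 + U)
q = 14*I*sqrt(22) (q = 7*sqrt(-80 - 8) = 7*sqrt(-88) = 7*(2*I*sqrt(22)) = 14*I*sqrt(22) ≈ 65.666*I)
l = 43227/8281 (l = 3/((-41405/(4008 - 1*76053))) = 3/((-41405/(4008 - 76053))) = 3/((-41405/(-72045))) = 3/((-41405*(-1/72045))) = 3/(8281/14409) = 3*(14409/8281) = 43227/8281 ≈ 5.2200)
l + q = 43227/8281 + 14*I*sqrt(22)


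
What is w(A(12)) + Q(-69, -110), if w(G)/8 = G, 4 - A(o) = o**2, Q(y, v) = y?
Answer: -1189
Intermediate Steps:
A(o) = 4 - o**2
w(G) = 8*G
w(A(12)) + Q(-69, -110) = 8*(4 - 1*12**2) - 69 = 8*(4 - 1*144) - 69 = 8*(4 - 144) - 69 = 8*(-140) - 69 = -1120 - 69 = -1189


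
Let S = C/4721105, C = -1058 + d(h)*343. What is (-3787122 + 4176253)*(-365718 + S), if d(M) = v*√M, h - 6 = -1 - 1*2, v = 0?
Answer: -671870891598679688/4721105 ≈ -1.4231e+11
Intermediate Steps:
h = 3 (h = 6 + (-1 - 1*2) = 6 + (-1 - 2) = 6 - 3 = 3)
d(M) = 0 (d(M) = 0*√M = 0)
C = -1058 (C = -1058 + 0*343 = -1058 + 0 = -1058)
S = -1058/4721105 ≈ -0.00022410
(-3787122 + 4176253)*(-365718 + S) = (-3787122 + 4176253)*(-365718 - 1058/4721105) = 389131*(-1726593079448/4721105) = -671870891598679688/4721105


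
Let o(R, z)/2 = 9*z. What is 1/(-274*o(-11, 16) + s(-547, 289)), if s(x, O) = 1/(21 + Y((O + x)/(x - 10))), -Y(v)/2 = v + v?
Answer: -10665/841595923 ≈ -1.2672e-5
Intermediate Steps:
o(R, z) = 18*z (o(R, z) = 2*(9*z) = 18*z)
Y(v) = -4*v (Y(v) = -2*(v + v) = -4*v)
s(x, O) = 1/(21 - 4*(O + x)/(-10 + x)) (s(x, O) = 1/(21 - 4*(O + x)/(x - 10)) = 1/(21 - 4*(O + x)/(-10 + x)))
1/(-274*o(-11, 16) + s(-547, 289)) = 1/(-4932*16 + (10 - 1*(-547))/(210 - 17*(-547) + 4*289)) = 1/(-274*288 + (10 + 547)/(210 + 9299 + 1156)) = 1/(-78912 + 557/10665) = 1/(-841595923/10665) = -10665/841595923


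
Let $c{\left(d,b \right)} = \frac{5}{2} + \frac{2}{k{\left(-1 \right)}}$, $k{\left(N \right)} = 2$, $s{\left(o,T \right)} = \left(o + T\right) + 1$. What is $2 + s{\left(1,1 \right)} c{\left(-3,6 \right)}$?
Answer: $\frac{25}{2} \approx 12.5$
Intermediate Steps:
$s{\left(o,T \right)} = 1 + T + o$ ($s{\left(o,T \right)} = \left(T + o\right) + 1 = 1 + T + o$)
$c{\left(d,b \right)} = \frac{7}{2}$ ($c{\left(d,b \right)} = \frac{5}{2} + \frac{2}{2} = 5 \cdot \frac{1}{2} + 2 \cdot \frac{1}{2} = \frac{5}{2} + 1 = \frac{7}{2}$)
$2 + s{\left(1,1 \right)} c{\left(-3,6 \right)} = 2 + \left(1 + 1 + 1\right) \frac{7}{2} = 2 + 3 \cdot \frac{7}{2} = 2 + \frac{21}{2} = \frac{25}{2}$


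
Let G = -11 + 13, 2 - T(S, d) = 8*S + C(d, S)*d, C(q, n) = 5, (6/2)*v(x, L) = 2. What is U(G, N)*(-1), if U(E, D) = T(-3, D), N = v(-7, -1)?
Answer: -68/3 ≈ -22.667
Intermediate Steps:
v(x, L) = 2/3 (v(x, L) = (1/3)*2 = 2/3)
N = 2/3 ≈ 0.66667
T(S, d) = 2 - 8*S - 5*d (T(S, d) = 2 - (8*S + 5*d) = 2 - (5*d + 8*S) = 2 + (-8*S - 5*d) = 2 - 8*S - 5*d)
G = 2
U(E, D) = 26 - 5*D (U(E, D) = 2 - 8*(-3) - 5*D = 2 + 24 - 5*D = 26 - 5*D)
U(G, N)*(-1) = (26 - 5*2/3)*(-1) = (26 - 10/3)*(-1) = (68/3)*(-1) = -68/3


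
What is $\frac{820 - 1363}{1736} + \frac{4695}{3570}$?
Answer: $\frac{29581}{29512} \approx 1.0023$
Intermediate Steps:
$\frac{820 - 1363}{1736} + \frac{4695}{3570} = \left(-543\right) \frac{1}{1736} + 4695 \cdot \frac{1}{3570} = - \frac{543}{1736} + \frac{313}{238} = \frac{29581}{29512}$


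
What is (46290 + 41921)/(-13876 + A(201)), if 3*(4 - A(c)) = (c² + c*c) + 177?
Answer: -88211/40865 ≈ -2.1586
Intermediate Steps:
A(c) = -55 - 2*c²/3 (A(c) = 4 - ((c² + c*c) + 177)/3 = 4 - ((c² + c²) + 177)/3 = 4 - (2*c² + 177)/3 = 4 - (177 + 2*c²)/3 = 4 + (-59 - 2*c²/3) = -55 - 2*c²/3)
(46290 + 41921)/(-13876 + A(201)) = (46290 + 41921)/(-13876 + (-55 - ⅔*201²)) = 88211/(-13876 + (-55 - ⅔*40401)) = 88211/(-13876 + (-55 - 26934)) = 88211/(-13876 - 26989) = 88211/(-40865) = 88211*(-1/40865) = -88211/40865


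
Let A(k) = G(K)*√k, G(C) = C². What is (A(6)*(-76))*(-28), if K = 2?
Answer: 8512*√6 ≈ 20850.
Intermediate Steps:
A(k) = 4*√k (A(k) = 2²*√k = 4*√k)
(A(6)*(-76))*(-28) = ((4*√6)*(-76))*(-28) = -304*√6*(-28) = 8512*√6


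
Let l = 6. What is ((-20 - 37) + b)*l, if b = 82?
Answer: 150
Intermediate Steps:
((-20 - 37) + b)*l = ((-20 - 37) + 82)*6 = (-57 + 82)*6 = 25*6 = 150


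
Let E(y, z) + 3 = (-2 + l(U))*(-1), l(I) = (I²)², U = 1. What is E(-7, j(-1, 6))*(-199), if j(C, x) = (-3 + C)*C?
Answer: 398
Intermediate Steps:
j(C, x) = C*(-3 + C)
l(I) = I⁴
E(y, z) = -2 (E(y, z) = -3 + (-2 + 1⁴)*(-1) = -3 + (-2 + 1)*(-1) = -3 - 1*(-1) = -3 + 1 = -2)
E(-7, j(-1, 6))*(-199) = -2*(-199) = 398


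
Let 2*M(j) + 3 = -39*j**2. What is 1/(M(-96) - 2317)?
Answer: -2/364061 ≈ -5.4936e-6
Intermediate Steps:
M(j) = -3/2 - 39*j**2/2 (M(j) = -3/2 + (-39*j**2)/2 = -3/2 - 39*j**2/2)
1/(M(-96) - 2317) = 1/((-3/2 - 39/2*(-96)**2) - 2317) = 1/((-3/2 - 39/2*9216) - 2317) = 1/((-3/2 - 179712) - 2317) = 1/(-359427/2 - 2317) = 1/(-364061/2) = -2/364061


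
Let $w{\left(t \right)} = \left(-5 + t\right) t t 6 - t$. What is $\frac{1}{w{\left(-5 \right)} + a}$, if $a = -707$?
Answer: $- \frac{1}{2202} \approx -0.00045413$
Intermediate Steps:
$w{\left(t \right)} = - t + 6 t^{2} \left(-5 + t\right)$ ($w{\left(t \right)} = \left(-5 + t\right) t^{2} \cdot 6 - t = \left(-5 + t\right) 6 t^{2} - t = 6 t^{2} \left(-5 + t\right) - t = - t + 6 t^{2} \left(-5 + t\right)$)
$\frac{1}{w{\left(-5 \right)} + a} = \frac{1}{- 5 \left(-1 - -150 + 6 \left(-5\right)^{2}\right) - 707} = \frac{1}{- 5 \left(-1 + 150 + 6 \cdot 25\right) - 707} = \frac{1}{- 5 \left(-1 + 150 + 150\right) - 707} = \frac{1}{\left(-5\right) 299 - 707} = \frac{1}{-1495 - 707} = \frac{1}{-2202} = - \frac{1}{2202}$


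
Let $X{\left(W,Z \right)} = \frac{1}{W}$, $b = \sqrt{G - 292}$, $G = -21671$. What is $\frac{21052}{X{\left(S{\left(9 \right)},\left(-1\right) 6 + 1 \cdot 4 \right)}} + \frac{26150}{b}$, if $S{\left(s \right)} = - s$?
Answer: $-189468 - \frac{26150 i \sqrt{21963}}{21963} \approx -1.8947 \cdot 10^{5} - 176.45 i$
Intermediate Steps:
$b = i \sqrt{21963}$ ($b = \sqrt{-21671 - 292} = \sqrt{-21963} = i \sqrt{21963} \approx 148.2 i$)
$\frac{21052}{X{\left(S{\left(9 \right)},\left(-1\right) 6 + 1 \cdot 4 \right)}} + \frac{26150}{b} = \frac{21052}{\frac{1}{\left(-1\right) 9}} + \frac{26150}{i \sqrt{21963}} = \frac{21052}{\frac{1}{-9}} + 26150 \left(- \frac{i \sqrt{21963}}{21963}\right) = \frac{21052}{- \frac{1}{9}} - \frac{26150 i \sqrt{21963}}{21963} = 21052 \left(-9\right) - \frac{26150 i \sqrt{21963}}{21963} = -189468 - \frac{26150 i \sqrt{21963}}{21963}$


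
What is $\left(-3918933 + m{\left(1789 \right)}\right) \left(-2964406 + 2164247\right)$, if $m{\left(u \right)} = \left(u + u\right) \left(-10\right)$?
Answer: $3164399199367$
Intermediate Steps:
$m{\left(u \right)} = - 20 u$ ($m{\left(u \right)} = 2 u \left(-10\right) = - 20 u$)
$\left(-3918933 + m{\left(1789 \right)}\right) \left(-2964406 + 2164247\right) = \left(-3918933 - 35780\right) \left(-2964406 + 2164247\right) = \left(-3918933 - 35780\right) \left(-800159\right) = \left(-3954713\right) \left(-800159\right) = 3164399199367$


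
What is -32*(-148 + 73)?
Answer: 2400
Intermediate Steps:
-32*(-148 + 73) = -32*(-75) = 2400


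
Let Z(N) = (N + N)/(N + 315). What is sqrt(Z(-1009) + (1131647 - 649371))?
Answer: sqrt(58070721007)/347 ≈ 694.46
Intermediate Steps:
Z(N) = 2*N/(315 + N) (Z(N) = (2*N)/(315 + N) = 2*N/(315 + N))
sqrt(Z(-1009) + (1131647 - 649371)) = sqrt(2*(-1009)/(315 - 1009) + (1131647 - 649371)) = sqrt(2*(-1009)/(-694) + 482276) = sqrt(2*(-1009)*(-1/694) + 482276) = sqrt(1009/347 + 482276) = sqrt(167350781/347) = sqrt(58070721007)/347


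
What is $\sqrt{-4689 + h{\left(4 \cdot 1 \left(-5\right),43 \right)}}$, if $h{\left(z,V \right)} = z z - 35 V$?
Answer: $i \sqrt{5794} \approx 76.118 i$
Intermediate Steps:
$h{\left(z,V \right)} = z^{2} - 35 V$
$\sqrt{-4689 + h{\left(4 \cdot 1 \left(-5\right),43 \right)}} = \sqrt{-4689 + \left(\left(4 \cdot 1 \left(-5\right)\right)^{2} - 1505\right)} = \sqrt{-4689 - \left(1505 - \left(4 \left(-5\right)\right)^{2}\right)} = \sqrt{-4689 - \left(1505 - \left(-20\right)^{2}\right)} = \sqrt{-4689 + \left(400 - 1505\right)} = \sqrt{-4689 - 1105} = \sqrt{-5794} = i \sqrt{5794}$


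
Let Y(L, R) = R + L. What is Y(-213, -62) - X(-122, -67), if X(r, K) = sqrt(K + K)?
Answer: -275 - I*sqrt(134) ≈ -275.0 - 11.576*I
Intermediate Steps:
X(r, K) = sqrt(2)*sqrt(K) (X(r, K) = sqrt(2*K) = sqrt(2)*sqrt(K))
Y(L, R) = L + R
Y(-213, -62) - X(-122, -67) = (-213 - 62) - sqrt(2)*sqrt(-67) = -275 - sqrt(2)*I*sqrt(67) = -275 - I*sqrt(134)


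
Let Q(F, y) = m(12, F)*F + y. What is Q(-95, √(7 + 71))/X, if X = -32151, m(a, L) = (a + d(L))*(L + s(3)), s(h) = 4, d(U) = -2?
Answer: -12350/4593 - √78/32151 ≈ -2.6891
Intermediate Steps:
m(a, L) = (-2 + a)*(4 + L) (m(a, L) = (a - 2)*(L + 4) = (-2 + a)*(4 + L))
Q(F, y) = y + F*(40 + 10*F) (Q(F, y) = (-8 - 2*F + 4*12 + F*12)*F + y = (-8 - 2*F + 48 + 12*F)*F + y = (40 + 10*F)*F + y = F*(40 + 10*F) + y = y + F*(40 + 10*F))
Q(-95, √(7 + 71))/X = (√(7 + 71) + 10*(-95)*(4 - 95))/(-32151) = (√78 + 10*(-95)*(-91))*(-1/32151) = (√78 + 86450)*(-1/32151) = (86450 + √78)*(-1/32151) = -12350/4593 - √78/32151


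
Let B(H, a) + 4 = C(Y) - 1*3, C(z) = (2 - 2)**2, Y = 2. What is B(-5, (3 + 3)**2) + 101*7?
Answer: 700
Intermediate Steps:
C(z) = 0 (C(z) = 0**2 = 0)
B(H, a) = -7 (B(H, a) = -4 + (0 - 1*3) = -4 + (0 - 3) = -4 - 3 = -7)
B(-5, (3 + 3)**2) + 101*7 = -7 + 101*7 = -7 + 707 = 700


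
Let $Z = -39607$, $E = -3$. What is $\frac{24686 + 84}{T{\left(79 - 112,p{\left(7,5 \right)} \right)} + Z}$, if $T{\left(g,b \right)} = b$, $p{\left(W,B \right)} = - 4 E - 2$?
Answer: $- \frac{24770}{39597} \approx -0.62555$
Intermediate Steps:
$p{\left(W,B \right)} = 10$ ($p{\left(W,B \right)} = \left(-4\right) \left(-3\right) - 2 = 12 - 2 = 10$)
$\frac{24686 + 84}{T{\left(79 - 112,p{\left(7,5 \right)} \right)} + Z} = \frac{24686 + 84}{10 - 39607} = \frac{24770}{-39597} = 24770 \left(- \frac{1}{39597}\right) = - \frac{24770}{39597}$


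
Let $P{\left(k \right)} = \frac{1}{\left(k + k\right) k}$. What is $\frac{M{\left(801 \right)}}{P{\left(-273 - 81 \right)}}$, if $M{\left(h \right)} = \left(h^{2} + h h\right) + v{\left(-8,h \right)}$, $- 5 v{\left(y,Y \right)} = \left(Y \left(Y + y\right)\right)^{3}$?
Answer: $- \frac{64232323161944106355704}{5} \approx -1.2846 \cdot 10^{22}$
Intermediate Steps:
$v{\left(y,Y \right)} = - \frac{Y^{3} \left(Y + y\right)^{3}}{5}$ ($v{\left(y,Y \right)} = - \frac{\left(Y \left(Y + y\right)\right)^{3}}{5} = - \frac{Y^{3} \left(Y + y\right)^{3}}{5}$)
$M{\left(h \right)} = 2 h^{2} - \frac{h^{3} \left(-8 + h\right)^{3}}{5}$ ($M{\left(h \right)} = \left(h^{2} + h h\right) - \frac{h^{3} \left(h - 8\right)^{3}}{5} = \left(h^{2} + h^{2}\right) - \frac{h^{3} \left(-8 + h\right)^{3}}{5} = 2 h^{2} - \frac{h^{3} \left(-8 + h\right)^{3}}{5}$)
$P{\left(k \right)} = \frac{1}{2 k^{2}}$ ($P{\left(k \right)} = \frac{1}{2 k k} = \frac{\frac{1}{2} \frac{1}{k}}{k} = \frac{1}{2 k^{2}}$)
$\frac{M{\left(801 \right)}}{P{\left(-273 - 81 \right)}} = \frac{\frac{1}{5} \cdot 801^{2} \left(10 - 801 \left(-8 + 801\right)^{3}\right)}{\frac{1}{2} \frac{1}{\left(-273 - 81\right)^{2}}} = \frac{\frac{1}{5} \cdot 641601 \left(10 - 801 \cdot 793^{3}\right)}{\frac{1}{2} \cdot \frac{1}{125316}} = \frac{\frac{1}{5} \cdot 641601 \left(10 - 801 \cdot 498677257\right)}{\frac{1}{2} \cdot \frac{1}{125316}} = \frac{1}{5} \cdot 641601 \left(10 - 399440482857\right) \frac{1}{\frac{1}{250632}} = \frac{1}{5} \cdot 641601 \left(-399440482847\right) 250632 = \left(- \frac{256281413235118047}{5}\right) 250632 = - \frac{64232323161944106355704}{5}$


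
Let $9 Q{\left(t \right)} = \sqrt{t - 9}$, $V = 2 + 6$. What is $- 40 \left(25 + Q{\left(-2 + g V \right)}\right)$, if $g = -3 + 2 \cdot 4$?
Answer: $-1000 - \frac{40 \sqrt{29}}{9} \approx -1023.9$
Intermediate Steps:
$V = 8$
$g = 5$ ($g = -3 + 8 = 5$)
$Q{\left(t \right)} = \frac{\sqrt{-9 + t}}{9}$ ($Q{\left(t \right)} = \frac{\sqrt{t - 9}}{9} = \frac{\sqrt{-9 + t}}{9}$)
$- 40 \left(25 + Q{\left(-2 + g V \right)}\right) = - 40 \left(25 + \frac{\sqrt{-9 + \left(-2 + 5 \cdot 8\right)}}{9}\right) = - 40 \left(25 + \frac{\sqrt{-9 + \left(-2 + 40\right)}}{9}\right) = - 40 \left(25 + \frac{\sqrt{-9 + 38}}{9}\right) = - 40 \left(25 + \frac{\sqrt{29}}{9}\right) = -1000 - \frac{40 \sqrt{29}}{9}$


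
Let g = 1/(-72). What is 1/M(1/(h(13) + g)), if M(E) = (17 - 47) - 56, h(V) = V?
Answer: -1/86 ≈ -0.011628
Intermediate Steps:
g = -1/72 ≈ -0.013889
M(E) = -86 (M(E) = -30 - 56 = -86)
1/M(1/(h(13) + g)) = 1/(-86) = -1/86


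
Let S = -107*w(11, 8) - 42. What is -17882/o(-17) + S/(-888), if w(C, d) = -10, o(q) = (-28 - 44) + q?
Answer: 3946931/19758 ≈ 199.76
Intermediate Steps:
o(q) = -72 + q
S = 1028 (S = -107*(-10) - 42 = 1070 - 42 = 1028)
-17882/o(-17) + S/(-888) = -17882/(-72 - 17) + 1028/(-888) = -17882/(-89) + 1028*(-1/888) = -17882*(-1/89) - 257/222 = 17882/89 - 257/222 = 3946931/19758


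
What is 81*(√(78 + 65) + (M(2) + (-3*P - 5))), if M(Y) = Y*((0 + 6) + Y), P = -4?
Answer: 1863 + 81*√143 ≈ 2831.6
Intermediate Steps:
M(Y) = Y*(6 + Y)
81*(√(78 + 65) + (M(2) + (-3*P - 5))) = 81*(√(78 + 65) + (2*(6 + 2) + (-3*(-4) - 5))) = 81*(√143 + (2*8 + (12 - 5))) = 81*(√143 + (16 + 7)) = 81*(√143 + 23) = 81*(23 + √143) = 1863 + 81*√143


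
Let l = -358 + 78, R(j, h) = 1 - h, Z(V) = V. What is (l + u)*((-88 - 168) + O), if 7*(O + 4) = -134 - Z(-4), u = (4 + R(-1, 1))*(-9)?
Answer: 616200/7 ≈ 88029.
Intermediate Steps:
l = -280
u = -36 (u = (4 + (1 - 1*1))*(-9) = (4 + (1 - 1))*(-9) = (4 + 0)*(-9) = 4*(-9) = -36)
O = -158/7 (O = -4 + (-134 - 1*(-4))/7 = -4 + (-134 + 4)/7 = -4 + (⅐)*(-130) = -4 - 130/7 = -158/7 ≈ -22.571)
(l + u)*((-88 - 168) + O) = (-280 - 36)*((-88 - 168) - 158/7) = -316*(-256 - 158/7) = -316*(-1950/7) = 616200/7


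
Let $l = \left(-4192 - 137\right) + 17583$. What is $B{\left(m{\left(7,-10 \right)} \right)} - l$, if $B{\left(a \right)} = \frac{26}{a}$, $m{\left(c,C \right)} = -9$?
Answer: $- \frac{119312}{9} \approx -13257.0$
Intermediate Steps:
$l = 13254$ ($l = \left(-4192 - 137\right) + 17583 = -4329 + 17583 = 13254$)
$B{\left(m{\left(7,-10 \right)} \right)} - l = \frac{26}{-9} - 13254 = 26 \left(- \frac{1}{9}\right) - 13254 = - \frac{26}{9} - 13254 = - \frac{119312}{9}$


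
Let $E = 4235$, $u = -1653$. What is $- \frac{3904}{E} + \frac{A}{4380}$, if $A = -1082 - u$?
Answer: $- \frac{2936267}{3709860} \approx -0.79148$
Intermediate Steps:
$A = 571$ ($A = -1082 - -1653 = -1082 + 1653 = 571$)
$- \frac{3904}{E} + \frac{A}{4380} = - \frac{3904}{4235} + \frac{571}{4380} = - \frac{2936267}{3709860}$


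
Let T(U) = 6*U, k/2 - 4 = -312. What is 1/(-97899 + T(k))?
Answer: -1/101595 ≈ -9.8430e-6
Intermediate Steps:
k = -616 (k = 8 + 2*(-312) = 8 - 624 = -616)
1/(-97899 + T(k)) = 1/(-97899 + 6*(-616)) = 1/(-97899 - 3696) = 1/(-101595) = -1/101595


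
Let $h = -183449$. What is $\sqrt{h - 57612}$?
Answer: $i \sqrt{241061} \approx 490.98 i$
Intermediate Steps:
$\sqrt{h - 57612} = \sqrt{-183449 - 57612} = \sqrt{-241061} = i \sqrt{241061}$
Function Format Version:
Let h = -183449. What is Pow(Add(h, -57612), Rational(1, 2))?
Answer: Mul(I, Pow(241061, Rational(1, 2))) ≈ Mul(490.98, I)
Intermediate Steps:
Pow(Add(h, -57612), Rational(1, 2)) = Pow(Add(-183449, -57612), Rational(1, 2)) = Pow(-241061, Rational(1, 2)) = Mul(I, Pow(241061, Rational(1, 2)))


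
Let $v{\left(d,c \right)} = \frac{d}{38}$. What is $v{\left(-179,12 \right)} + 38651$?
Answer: $\frac{1468559}{38} \approx 38646.0$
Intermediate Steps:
$v{\left(d,c \right)} = \frac{d}{38}$ ($v{\left(d,c \right)} = d \frac{1}{38} = \frac{d}{38}$)
$v{\left(-179,12 \right)} + 38651 = \frac{1}{38} \left(-179\right) + 38651 = - \frac{179}{38} + 38651 = \frac{1468559}{38}$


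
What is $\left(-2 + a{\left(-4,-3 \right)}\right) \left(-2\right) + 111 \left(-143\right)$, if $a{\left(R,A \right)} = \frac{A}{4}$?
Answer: $- \frac{31735}{2} \approx -15868.0$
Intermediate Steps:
$a{\left(R,A \right)} = \frac{A}{4}$ ($a{\left(R,A \right)} = A \frac{1}{4} = \frac{A}{4}$)
$\left(-2 + a{\left(-4,-3 \right)}\right) \left(-2\right) + 111 \left(-143\right) = \left(-2 + \frac{1}{4} \left(-3\right)\right) \left(-2\right) + 111 \left(-143\right) = \left(-2 - \frac{3}{4}\right) \left(-2\right) - 15873 = \left(- \frac{11}{4}\right) \left(-2\right) - 15873 = \frac{11}{2} - 15873 = - \frac{31735}{2}$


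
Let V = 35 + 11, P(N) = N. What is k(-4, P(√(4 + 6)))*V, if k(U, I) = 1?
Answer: 46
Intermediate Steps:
V = 46
k(-4, P(√(4 + 6)))*V = 1*46 = 46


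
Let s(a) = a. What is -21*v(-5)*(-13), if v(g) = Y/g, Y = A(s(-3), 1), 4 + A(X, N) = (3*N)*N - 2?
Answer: 819/5 ≈ 163.80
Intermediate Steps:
A(X, N) = -6 + 3*N² (A(X, N) = -4 + ((3*N)*N - 2) = -4 + (3*N² - 2) = -4 + (-2 + 3*N²) = -6 + 3*N²)
Y = -3 (Y = -6 + 3*1² = -6 + 3*1 = -6 + 3 = -3)
v(g) = -3/g
-21*v(-5)*(-13) = -(-63)/(-5)*(-13) = -(-63)*(-1)/5*(-13) = -21*⅗*(-13) = -63/5*(-13) = 819/5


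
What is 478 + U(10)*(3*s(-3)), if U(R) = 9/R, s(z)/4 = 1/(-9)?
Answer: 2384/5 ≈ 476.80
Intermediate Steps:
s(z) = -4/9 (s(z) = 4/(-9) = 4*(-⅑) = -4/9)
478 + U(10)*(3*s(-3)) = 478 + (9/10)*(3*(-4/9)) = 478 + (9*(⅒))*(-4/3) = 478 + (9/10)*(-4/3) = 478 - 6/5 = 2384/5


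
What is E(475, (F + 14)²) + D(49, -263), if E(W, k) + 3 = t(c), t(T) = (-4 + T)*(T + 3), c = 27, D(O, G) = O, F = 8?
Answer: 736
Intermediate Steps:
t(T) = (-4 + T)*(3 + T)
E(W, k) = 687 (E(W, k) = -3 + (-12 + 27² - 1*27) = -3 + (-12 + 729 - 27) = -3 + 690 = 687)
E(475, (F + 14)²) + D(49, -263) = 687 + 49 = 736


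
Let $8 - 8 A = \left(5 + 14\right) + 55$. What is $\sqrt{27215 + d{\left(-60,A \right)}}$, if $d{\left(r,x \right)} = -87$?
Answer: $2 \sqrt{6782} \approx 164.71$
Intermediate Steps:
$A = - \frac{33}{4}$ ($A = 1 - \frac{\left(5 + 14\right) + 55}{8} = 1 - \frac{19 + 55}{8} = 1 - \frac{37}{4} = - \frac{33}{4} \approx -8.25$)
$\sqrt{27215 + d{\left(-60,A \right)}} = \sqrt{27215 - 87} = \sqrt{27128} = 2 \sqrt{6782}$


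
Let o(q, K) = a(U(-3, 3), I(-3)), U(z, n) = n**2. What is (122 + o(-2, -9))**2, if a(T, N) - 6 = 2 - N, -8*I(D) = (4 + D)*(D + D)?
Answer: 267289/16 ≈ 16706.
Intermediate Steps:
I(D) = -D*(4 + D)/4 (I(D) = -(4 + D)*(D + D)/8 = -(4 + D)*2*D/8 = -D*(4 + D)/4)
a(T, N) = 8 - N (a(T, N) = 6 + (2 - N) = 8 - N)
o(q, K) = 29/4 (o(q, K) = 8 - (-1)*(-3)*(4 - 3)/4 = 8 - (-1)*(-3)/4 = 8 - 1*3/4 = 8 - 3/4 = 29/4)
(122 + o(-2, -9))**2 = (122 + 29/4)**2 = (517/4)**2 = 267289/16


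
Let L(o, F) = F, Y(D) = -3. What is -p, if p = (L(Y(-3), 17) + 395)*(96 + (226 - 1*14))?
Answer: -126896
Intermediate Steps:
p = 126896 (p = (17 + 395)*(96 + (226 - 1*14)) = 412*(96 + (226 - 14)) = 412*(96 + 212) = 412*308 = 126896)
-p = -1*126896 = -126896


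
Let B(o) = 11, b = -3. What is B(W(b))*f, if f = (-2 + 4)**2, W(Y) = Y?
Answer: 44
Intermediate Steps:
f = 4 (f = 2**2 = 4)
B(W(b))*f = 11*4 = 44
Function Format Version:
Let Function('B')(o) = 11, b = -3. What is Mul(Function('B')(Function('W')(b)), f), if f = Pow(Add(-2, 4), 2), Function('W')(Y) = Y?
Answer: 44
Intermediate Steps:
f = 4 (f = Pow(2, 2) = 4)
Mul(Function('B')(Function('W')(b)), f) = Mul(11, 4) = 44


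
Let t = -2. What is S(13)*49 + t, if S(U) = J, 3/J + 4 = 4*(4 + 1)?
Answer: 115/16 ≈ 7.1875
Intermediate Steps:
J = 3/16 (J = 3/(-4 + 4*(4 + 1)) = 3/(-4 + 4*5) = 3/(-4 + 20) = 3/16 ≈ 0.18750)
S(U) = 3/16
S(13)*49 + t = (3/16)*49 - 2 = 147/16 - 2 = 115/16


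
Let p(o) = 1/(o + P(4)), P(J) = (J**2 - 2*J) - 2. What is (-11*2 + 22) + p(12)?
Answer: 1/18 ≈ 0.055556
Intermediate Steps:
P(J) = -2 + J**2 - 2*J
p(o) = 1/(6 + o) (p(o) = 1/(o + (-2 + 4**2 - 2*4)) = 1/(o + (-2 + 16 - 8)) = 1/(o + 6) = 1/(6 + o))
(-11*2 + 22) + p(12) = (-11*2 + 22) + 1/(6 + 12) = (-22 + 22) + 1/18 = 0 + 1/18 = 1/18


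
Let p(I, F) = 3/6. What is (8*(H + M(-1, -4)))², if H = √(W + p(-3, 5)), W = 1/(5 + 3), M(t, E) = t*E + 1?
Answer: 1640 + 160*√10 ≈ 2146.0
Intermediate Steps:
M(t, E) = 1 + E*t (M(t, E) = E*t + 1 = 1 + E*t)
W = ⅛ (W = 1/8 = ⅛ ≈ 0.12500)
p(I, F) = ½ (p(I, F) = 3*(⅙) = ½)
H = √10/4 (H = √(⅛ + ½) = √(5/8) = √10/4 ≈ 0.79057)
(8*(H + M(-1, -4)))² = (8*(√10/4 + (1 - 4*(-1))))² = (8*(√10/4 + (1 + 4)))² = (8*(√10/4 + 5))² = (8*(5 + √10/4))² = (40 + 2*√10)²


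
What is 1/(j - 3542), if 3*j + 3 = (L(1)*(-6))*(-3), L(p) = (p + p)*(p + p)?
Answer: -1/3519 ≈ -0.00028417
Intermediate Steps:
L(p) = 4*p² (L(p) = (2*p)*(2*p) = 4*p²)
j = 23 (j = -1 + (((4*1²)*(-6))*(-3))/3 = -1 + (((4*1)*(-6))*(-3))/3 = -1 + ((4*(-6))*(-3))/3 = -1 + (-24*(-3))/3 = -1 + (⅓)*72 = -1 + 24 = 23)
1/(j - 3542) = 1/(23 - 3542) = 1/(-3519) = -1/3519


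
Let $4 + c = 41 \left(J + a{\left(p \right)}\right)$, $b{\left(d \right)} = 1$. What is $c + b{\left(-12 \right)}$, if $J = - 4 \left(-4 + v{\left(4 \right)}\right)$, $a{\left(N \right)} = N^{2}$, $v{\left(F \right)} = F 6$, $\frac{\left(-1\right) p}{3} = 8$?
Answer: $20333$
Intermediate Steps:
$p = -24$ ($p = \left(-3\right) 8 = -24$)
$v{\left(F \right)} = 6 F$
$J = -80$ ($J = - 4 \left(-4 + 6 \cdot 4\right) = - 4 \left(-4 + 24\right) = \left(-4\right) 20 = -80$)
$c = 20332$ ($c = -4 + 41 \left(-80 + \left(-24\right)^{2}\right) = -4 + 41 \left(-80 + 576\right) = -4 + 41 \cdot 496 = -4 + 20336 = 20332$)
$c + b{\left(-12 \right)} = 20332 + 1 = 20333$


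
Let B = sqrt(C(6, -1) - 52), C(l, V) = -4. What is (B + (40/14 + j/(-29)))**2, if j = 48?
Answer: -2248168/41209 + 976*I*sqrt(14)/203 ≈ -54.555 + 17.989*I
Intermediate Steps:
B = 2*I*sqrt(14) (B = sqrt(-4 - 52) = sqrt(-56) = 2*I*sqrt(14) ≈ 7.4833*I)
(B + (40/14 + j/(-29)))**2 = (2*I*sqrt(14) + (40/14 + 48/(-29)))**2 = (2*I*sqrt(14) + (40*(1/14) + 48*(-1/29)))**2 = (2*I*sqrt(14) + (20/7 - 48/29))**2 = (2*I*sqrt(14) + 244/203)**2 = (244/203 + 2*I*sqrt(14))**2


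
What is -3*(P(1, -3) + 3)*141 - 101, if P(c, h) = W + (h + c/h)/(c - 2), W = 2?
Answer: -3626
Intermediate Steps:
P(c, h) = 2 + (h + c/h)/(-2 + c) (P(c, h) = 2 + (h + c/h)/(c - 2) = 2 + (h + c/h)/(-2 + c))
-3*(P(1, -3) + 3)*141 - 101 = -3*((1 + (-3)² - 4*(-3) + 2*1*(-3))/((-3)*(-2 + 1)) + 3)*141 - 101 = -3*(-⅓*(1 + 9 + 12 - 6)/(-1) + 3)*141 - 101 = -3*(-⅓*(-1)*16 + 3)*141 - 101 = -3*(16/3 + 3)*141 - 101 = -3*25/3*141 - 101 = -25*141 - 101 = -3525 - 101 = -3626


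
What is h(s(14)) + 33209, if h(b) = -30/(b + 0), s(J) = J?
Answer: 232448/7 ≈ 33207.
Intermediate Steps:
h(b) = -30/b
h(s(14)) + 33209 = -30/14 + 33209 = -30*1/14 + 33209 = -15/7 + 33209 = 232448/7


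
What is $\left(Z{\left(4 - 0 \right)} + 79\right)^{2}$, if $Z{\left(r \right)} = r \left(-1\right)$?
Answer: $5625$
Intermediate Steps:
$Z{\left(r \right)} = - r$
$\left(Z{\left(4 - 0 \right)} + 79\right)^{2} = \left(- (4 - 0) + 79\right)^{2} = \left(- (4 + 0) + 79\right)^{2} = \left(\left(-1\right) 4 + 79\right)^{2} = \left(-4 + 79\right)^{2} = 75^{2} = 5625$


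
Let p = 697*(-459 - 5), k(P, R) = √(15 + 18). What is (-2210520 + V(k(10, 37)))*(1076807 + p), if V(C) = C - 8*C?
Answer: -1665403557480 - 5273793*√33 ≈ -1.6654e+12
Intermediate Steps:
k(P, R) = √33
p = -323408 (p = 697*(-464) = -323408)
V(C) = -7*C
(-2210520 + V(k(10, 37)))*(1076807 + p) = (-2210520 - 7*√33)*(1076807 - 323408) = (-2210520 - 7*√33)*753399 = -1665403557480 - 5273793*√33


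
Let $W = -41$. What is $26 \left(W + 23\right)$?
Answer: $-468$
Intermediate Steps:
$26 \left(W + 23\right) = 26 \left(-41 + 23\right) = 26 \left(-18\right) = -468$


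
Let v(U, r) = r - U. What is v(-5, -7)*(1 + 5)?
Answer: -12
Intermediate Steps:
v(-5, -7)*(1 + 5) = (-7 - 1*(-5))*(1 + 5) = (-7 + 5)*6 = -2*6 = -12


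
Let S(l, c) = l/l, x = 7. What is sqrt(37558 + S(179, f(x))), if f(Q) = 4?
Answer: 23*sqrt(71) ≈ 193.80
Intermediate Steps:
S(l, c) = 1
sqrt(37558 + S(179, f(x))) = sqrt(37558 + 1) = sqrt(37559) = 23*sqrt(71)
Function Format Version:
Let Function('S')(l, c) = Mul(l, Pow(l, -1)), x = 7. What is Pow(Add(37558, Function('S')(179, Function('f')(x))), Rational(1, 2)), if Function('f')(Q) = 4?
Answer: Mul(23, Pow(71, Rational(1, 2))) ≈ 193.80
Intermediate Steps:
Function('S')(l, c) = 1
Pow(Add(37558, Function('S')(179, Function('f')(x))), Rational(1, 2)) = Pow(Add(37558, 1), Rational(1, 2)) = Pow(37559, Rational(1, 2)) = Mul(23, Pow(71, Rational(1, 2)))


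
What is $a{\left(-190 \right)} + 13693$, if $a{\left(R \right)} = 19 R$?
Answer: $10083$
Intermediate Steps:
$a{\left(-190 \right)} + 13693 = 19 \left(-190\right) + 13693 = -3610 + 13693 = 10083$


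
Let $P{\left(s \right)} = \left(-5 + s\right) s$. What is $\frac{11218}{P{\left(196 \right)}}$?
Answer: $\frac{5609}{18718} \approx 0.29966$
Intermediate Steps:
$P{\left(s \right)} = s \left(-5 + s\right)$
$\frac{11218}{P{\left(196 \right)}} = \frac{11218}{196 \left(-5 + 196\right)} = \frac{11218}{196 \cdot 191} = \frac{11218}{37436} = 11218 \cdot \frac{1}{37436} = \frac{5609}{18718}$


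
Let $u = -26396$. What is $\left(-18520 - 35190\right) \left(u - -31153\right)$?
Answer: $-255498470$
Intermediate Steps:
$\left(-18520 - 35190\right) \left(u - -31153\right) = \left(-18520 - 35190\right) \left(-26396 - -31153\right) = - 53710 \left(-26396 + 31153\right) = \left(-53710\right) 4757 = -255498470$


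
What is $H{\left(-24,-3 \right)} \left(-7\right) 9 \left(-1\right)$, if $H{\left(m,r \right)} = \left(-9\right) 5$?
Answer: $-2835$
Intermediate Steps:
$H{\left(m,r \right)} = -45$
$H{\left(-24,-3 \right)} \left(-7\right) 9 \left(-1\right) = - 45 \left(-7\right) 9 \left(-1\right) = - 45 \left(\left(-63\right) \left(-1\right)\right) = \left(-45\right) 63 = -2835$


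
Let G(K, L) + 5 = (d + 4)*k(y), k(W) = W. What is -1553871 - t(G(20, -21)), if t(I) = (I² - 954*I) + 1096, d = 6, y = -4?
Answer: -1599922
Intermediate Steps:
G(K, L) = -45 (G(K, L) = -5 + (6 + 4)*(-4) = -5 + 10*(-4) = -5 - 40 = -45)
t(I) = 1096 + I² - 954*I
-1553871 - t(G(20, -21)) = -1553871 - (1096 + (-45)² - 954*(-45)) = -1553871 - (1096 + 2025 + 42930) = -1553871 - 1*46051 = -1553871 - 46051 = -1599922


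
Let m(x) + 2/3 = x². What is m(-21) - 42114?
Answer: -125021/3 ≈ -41674.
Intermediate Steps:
m(x) = -⅔ + x²
m(-21) - 42114 = (-⅔ + (-21)²) - 42114 = (-⅔ + 441) - 42114 = 1321/3 - 42114 = -125021/3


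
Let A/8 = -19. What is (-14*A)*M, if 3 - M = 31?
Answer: -59584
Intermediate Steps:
M = -28 (M = 3 - 1*31 = 3 - 31 = -28)
A = -152 (A = 8*(-19) = -152)
(-14*A)*M = -14*(-152)*(-28) = 2128*(-28) = -59584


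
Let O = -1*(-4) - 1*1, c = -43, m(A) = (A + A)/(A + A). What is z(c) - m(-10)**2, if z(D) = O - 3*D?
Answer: 131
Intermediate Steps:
m(A) = 1 (m(A) = (2*A)/((2*A)) = (2*A)*(1/(2*A)) = 1)
O = 3 (O = 4 - 1 = 3)
z(D) = 3 - 3*D
z(c) - m(-10)**2 = (3 - 3*(-43)) - 1*1**2 = (3 + 129) - 1*1 = 132 - 1 = 131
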